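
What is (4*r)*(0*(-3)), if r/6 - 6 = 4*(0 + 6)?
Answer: 0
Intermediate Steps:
r = 180 (r = 36 + 6*(4*(0 + 6)) = 36 + 6*(4*6) = 36 + 6*24 = 36 + 144 = 180)
(4*r)*(0*(-3)) = (4*180)*(0*(-3)) = 720*0 = 0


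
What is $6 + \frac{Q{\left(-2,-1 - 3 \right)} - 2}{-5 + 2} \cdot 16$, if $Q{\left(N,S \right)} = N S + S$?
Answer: $- \frac{14}{3} \approx -4.6667$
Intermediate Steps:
$Q{\left(N,S \right)} = S + N S$
$6 + \frac{Q{\left(-2,-1 - 3 \right)} - 2}{-5 + 2} \cdot 16 = 6 + \frac{\left(-1 - 3\right) \left(1 - 2\right) - 2}{-5 + 2} \cdot 16 = 6 + \frac{\left(-1 - 3\right) \left(-1\right) - 2}{-3} \cdot 16 = 6 + \left(\left(-4\right) \left(-1\right) - 2\right) \left(- \frac{1}{3}\right) 16 = 6 + \left(4 - 2\right) \left(- \frac{1}{3}\right) 16 = 6 + 2 \left(- \frac{1}{3}\right) 16 = 6 - \frac{32}{3} = - \frac{14}{3}$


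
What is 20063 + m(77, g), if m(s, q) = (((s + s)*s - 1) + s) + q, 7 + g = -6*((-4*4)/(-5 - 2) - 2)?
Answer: 223918/7 ≈ 31988.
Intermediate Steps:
g = -61/7 (g = -7 - 6*((-4*4)/(-5 - 2) - 2) = -7 - 6*(-16/(-7) - 2) = -7 - 6*(-16*(-⅐) - 2) = -7 - 6*(16/7 - 2) = -7 - 6*2/7 = -7 - 12/7 = -61/7 ≈ -8.7143)
m(s, q) = -1 + q + s + 2*s² (m(s, q) = (((2*s)*s - 1) + s) + q = ((2*s² - 1) + s) + q = ((-1 + 2*s²) + s) + q = (-1 + s + 2*s²) + q = -1 + q + s + 2*s²)
20063 + m(77, g) = 20063 + (-1 - 61/7 + 77 + 2*77²) = 20063 + (-1 - 61/7 + 77 + 2*5929) = 20063 + (-1 - 61/7 + 77 + 11858) = 20063 + 83477/7 = 223918/7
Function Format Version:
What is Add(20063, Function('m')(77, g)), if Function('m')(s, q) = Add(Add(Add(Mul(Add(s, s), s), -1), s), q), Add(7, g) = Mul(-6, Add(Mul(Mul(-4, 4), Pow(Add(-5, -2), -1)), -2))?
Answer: Rational(223918, 7) ≈ 31988.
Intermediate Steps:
g = Rational(-61, 7) (g = Add(-7, Mul(-6, Add(Mul(Mul(-4, 4), Pow(Add(-5, -2), -1)), -2))) = Add(-7, Mul(-6, Add(Mul(-16, Pow(-7, -1)), -2))) = Add(-7, Mul(-6, Add(Mul(-16, Rational(-1, 7)), -2))) = Add(-7, Mul(-6, Add(Rational(16, 7), -2))) = Add(-7, Mul(-6, Rational(2, 7))) = Add(-7, Rational(-12, 7)) = Rational(-61, 7) ≈ -8.7143)
Function('m')(s, q) = Add(-1, q, s, Mul(2, Pow(s, 2))) (Function('m')(s, q) = Add(Add(Add(Mul(Mul(2, s), s), -1), s), q) = Add(Add(Add(Mul(2, Pow(s, 2)), -1), s), q) = Add(Add(Add(-1, Mul(2, Pow(s, 2))), s), q) = Add(Add(-1, s, Mul(2, Pow(s, 2))), q) = Add(-1, q, s, Mul(2, Pow(s, 2))))
Add(20063, Function('m')(77, g)) = Add(20063, Add(-1, Rational(-61, 7), 77, Mul(2, Pow(77, 2)))) = Add(20063, Add(-1, Rational(-61, 7), 77, Mul(2, 5929))) = Add(20063, Add(-1, Rational(-61, 7), 77, 11858)) = Add(20063, Rational(83477, 7)) = Rational(223918, 7)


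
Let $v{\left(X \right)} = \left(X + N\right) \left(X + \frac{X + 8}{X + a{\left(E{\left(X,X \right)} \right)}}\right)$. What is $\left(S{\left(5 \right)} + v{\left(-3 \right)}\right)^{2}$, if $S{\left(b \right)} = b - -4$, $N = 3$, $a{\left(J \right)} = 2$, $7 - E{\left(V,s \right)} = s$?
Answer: $81$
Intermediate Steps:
$E{\left(V,s \right)} = 7 - s$
$S{\left(b \right)} = 4 + b$ ($S{\left(b \right)} = b + 4 = 4 + b$)
$v{\left(X \right)} = \left(3 + X\right) \left(X + \frac{8 + X}{2 + X}\right)$ ($v{\left(X \right)} = \left(X + 3\right) \left(X + \frac{X + 8}{X + 2}\right) = \left(3 + X\right) \left(X + \frac{8 + X}{2 + X}\right)$)
$\left(S{\left(5 \right)} + v{\left(-3 \right)}\right)^{2} = \left(\left(4 + 5\right) + \frac{24 + \left(-3\right)^{3} + 6 \left(-3\right)^{2} + 17 \left(-3\right)}{2 - 3}\right)^{2} = \left(9 + \frac{24 - 27 + 6 \cdot 9 - 51}{-1}\right)^{2} = \left(9 - \left(24 - 27 + 54 - 51\right)\right)^{2} = \left(9 - 0\right)^{2} = \left(9 + 0\right)^{2} = 9^{2} = 81$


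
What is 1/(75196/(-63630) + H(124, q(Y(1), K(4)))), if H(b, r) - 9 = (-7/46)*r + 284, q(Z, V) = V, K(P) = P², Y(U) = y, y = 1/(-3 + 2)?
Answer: 731745/211754891 ≈ 0.0034556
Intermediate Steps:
y = -1 (y = 1/(-1) = -1)
Y(U) = -1
H(b, r) = 293 - 7*r/46 (H(b, r) = 9 + ((-7/46)*r + 284) = 9 + ((-7*1/46)*r + 284) = 9 + (-7*r/46 + 284) = 9 + (284 - 7*r/46) = 293 - 7*r/46)
1/(75196/(-63630) + H(124, q(Y(1), K(4)))) = 1/(75196/(-63630) + (293 - 7/46*4²)) = 1/(75196*(-1/63630) + (293 - 7/46*16)) = 1/(-37598/31815 + (293 - 56/23)) = 1/(-37598/31815 + 6683/23) = 1/(211754891/731745) = 731745/211754891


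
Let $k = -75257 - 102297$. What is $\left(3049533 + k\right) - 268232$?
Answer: $2603747$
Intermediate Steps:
$k = -177554$ ($k = -75257 - 102297 = -177554$)
$\left(3049533 + k\right) - 268232 = \left(3049533 - 177554\right) - 268232 = 2871979 - 268232 = 2603747$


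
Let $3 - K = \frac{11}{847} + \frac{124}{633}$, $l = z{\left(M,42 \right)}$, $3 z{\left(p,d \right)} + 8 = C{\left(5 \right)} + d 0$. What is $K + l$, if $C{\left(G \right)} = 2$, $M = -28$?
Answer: $\frac{38560}{48741} \approx 0.79112$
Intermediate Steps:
$z{\left(p,d \right)} = -2$ ($z{\left(p,d \right)} = - \frac{8}{3} + \frac{2 + d 0}{3} = - \frac{8}{3} + \frac{2 + 0}{3} = - \frac{8}{3} + \frac{1}{3} \cdot 2 = - \frac{8}{3} + \frac{2}{3} = -2$)
$l = -2$
$K = \frac{136042}{48741}$ ($K = 3 - \left(\frac{11}{847} + \frac{124}{633}\right) = 3 - \left(11 \cdot \frac{1}{847} + 124 \cdot \frac{1}{633}\right) = 3 - \left(\frac{1}{77} + \frac{124}{633}\right) = 3 - \frac{10181}{48741} = \frac{136042}{48741} \approx 2.7911$)
$K + l = \frac{136042}{48741} - 2 = \frac{38560}{48741}$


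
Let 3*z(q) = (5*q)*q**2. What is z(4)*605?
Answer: 193600/3 ≈ 64533.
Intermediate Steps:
z(q) = 5*q**3/3 (z(q) = ((5*q)*q**2)/3 = (5*q**3)/3 = 5*q**3/3)
z(4)*605 = ((5/3)*4**3)*605 = ((5/3)*64)*605 = (320/3)*605 = 193600/3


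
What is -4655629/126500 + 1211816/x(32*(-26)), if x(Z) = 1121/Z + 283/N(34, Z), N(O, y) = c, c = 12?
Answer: 34760476276261/638261500 ≈ 54461.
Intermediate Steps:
N(O, y) = 12
x(Z) = 283/12 + 1121/Z (x(Z) = 1121/Z + 283/12 = 283/12 + 1121/Z)
-4655629/126500 + 1211816/x(32*(-26)) = -4655629/126500 + 1211816/(283/12 + 1121/((32*(-26)))) = -4655629*1/126500 + 1211816/(283/12 + 1121/(-832)) = -423239/11500 + 1211816/(283/12 + 1121*(-1/832)) = -423239/11500 + 1211816/(283/12 - 1121/832) = -423239/11500 + 1211816/(55501/2496) = -423239/11500 + 1211816*(2496/55501) = -423239/11500 + 3024692736/55501 = 34760476276261/638261500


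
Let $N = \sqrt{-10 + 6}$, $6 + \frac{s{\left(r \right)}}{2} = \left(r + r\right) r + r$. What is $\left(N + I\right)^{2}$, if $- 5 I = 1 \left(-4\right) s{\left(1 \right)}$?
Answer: $\frac{476}{25} - \frac{96 i}{5} \approx 19.04 - 19.2 i$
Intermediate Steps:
$s{\left(r \right)} = -12 + 2 r + 4 r^{2}$ ($s{\left(r \right)} = -12 + 2 \left(\left(r + r\right) r + r\right) = -12 + 2 \left(2 r r + r\right) = -12 + 2 \left(2 r^{2} + r\right) = -12 + 2 \left(r + 2 r^{2}\right) = -12 + \left(2 r + 4 r^{2}\right) = -12 + 2 r + 4 r^{2}$)
$I = - \frac{24}{5}$ ($I = - \frac{1 \left(-4\right) \left(-12 + 2 \cdot 1 + 4 \cdot 1^{2}\right)}{5} = - \frac{\left(-4\right) \left(-12 + 2 + 4 \cdot 1\right)}{5} = - \frac{\left(-4\right) \left(-12 + 2 + 4\right)}{5} = - \frac{\left(-4\right) \left(-6\right)}{5} = \left(- \frac{1}{5}\right) 24 = - \frac{24}{5} \approx -4.8$)
$N = 2 i$ ($N = \sqrt{-4} = 2 i \approx 2.0 i$)
$\left(N + I\right)^{2} = \left(2 i - \frac{24}{5}\right)^{2} = \left(- \frac{24}{5} + 2 i\right)^{2}$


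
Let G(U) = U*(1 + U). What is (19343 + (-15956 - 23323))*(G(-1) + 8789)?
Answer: -175217504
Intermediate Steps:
(19343 + (-15956 - 23323))*(G(-1) + 8789) = (19343 + (-15956 - 23323))*(-(1 - 1) + 8789) = (19343 - 39279)*(-1*0 + 8789) = -19936*(0 + 8789) = -19936*8789 = -175217504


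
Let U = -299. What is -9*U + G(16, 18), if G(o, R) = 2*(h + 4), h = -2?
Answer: 2695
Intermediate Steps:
G(o, R) = 4 (G(o, R) = 2*(-2 + 4) = 2*2 = 4)
-9*U + G(16, 18) = -9*(-299) + 4 = 2691 + 4 = 2695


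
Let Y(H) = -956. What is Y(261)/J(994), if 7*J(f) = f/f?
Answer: -6692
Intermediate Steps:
J(f) = ⅐ (J(f) = (f/f)/7 = (⅐)*1 = ⅐)
Y(261)/J(994) = -956/⅐ = -956*7 = -6692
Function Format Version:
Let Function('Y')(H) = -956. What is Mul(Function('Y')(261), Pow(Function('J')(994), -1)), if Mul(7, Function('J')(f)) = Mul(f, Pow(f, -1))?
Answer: -6692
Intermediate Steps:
Function('J')(f) = Rational(1, 7) (Function('J')(f) = Mul(Rational(1, 7), Mul(f, Pow(f, -1))) = Mul(Rational(1, 7), 1) = Rational(1, 7))
Mul(Function('Y')(261), Pow(Function('J')(994), -1)) = Mul(-956, Pow(Rational(1, 7), -1)) = Mul(-956, 7) = -6692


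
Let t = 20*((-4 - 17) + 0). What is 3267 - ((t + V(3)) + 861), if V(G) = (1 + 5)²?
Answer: 2790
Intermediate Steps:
V(G) = 36 (V(G) = 6² = 36)
t = -420 (t = 20*(-21 + 0) = 20*(-21) = -420)
3267 - ((t + V(3)) + 861) = 3267 - ((-420 + 36) + 861) = 3267 - (-384 + 861) = 3267 - 1*477 = 3267 - 477 = 2790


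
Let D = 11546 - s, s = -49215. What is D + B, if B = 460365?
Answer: 521126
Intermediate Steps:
D = 60761 (D = 11546 - 1*(-49215) = 11546 + 49215 = 60761)
D + B = 60761 + 460365 = 521126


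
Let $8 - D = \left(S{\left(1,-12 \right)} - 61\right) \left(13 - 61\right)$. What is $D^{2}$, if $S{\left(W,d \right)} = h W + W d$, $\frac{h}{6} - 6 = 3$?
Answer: $817216$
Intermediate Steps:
$h = 54$ ($h = 36 + 6 \cdot 3 = 36 + 18 = 54$)
$S{\left(W,d \right)} = 54 W + W d$
$D = -904$ ($D = 8 - \left(1 \left(54 - 12\right) - 61\right) \left(13 - 61\right) = 8 - \left(1 \cdot 42 - 61\right) \left(-48\right) = 8 - \left(42 - 61\right) \left(-48\right) = 8 - \left(-19\right) \left(-48\right) = 8 - 912 = -904$)
$D^{2} = \left(-904\right)^{2} = 817216$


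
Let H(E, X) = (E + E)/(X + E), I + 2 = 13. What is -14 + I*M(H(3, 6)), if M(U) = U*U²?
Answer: -290/27 ≈ -10.741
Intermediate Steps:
I = 11 (I = -2 + 13 = 11)
H(E, X) = 2*E/(E + X) (H(E, X) = (2*E)/(E + X) = 2*E/(E + X))
M(U) = U³
-14 + I*M(H(3, 6)) = -14 + 11*(2*3/(3 + 6))³ = -14 + 11*(2*3/9)³ = -14 + 11*(2*3*(⅑))³ = -14 + 11*(⅔)³ = -14 + 11*(8/27) = -14 + 88/27 = -290/27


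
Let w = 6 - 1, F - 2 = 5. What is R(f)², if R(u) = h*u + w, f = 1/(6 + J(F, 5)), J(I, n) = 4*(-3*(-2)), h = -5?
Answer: 841/36 ≈ 23.361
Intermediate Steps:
F = 7 (F = 2 + 5 = 7)
w = 5
J(I, n) = 24 (J(I, n) = 4*6 = 24)
f = 1/30 (f = 1/(6 + 24) = 1/30 ≈ 0.033333)
R(u) = 5 - 5*u (R(u) = -5*u + 5 = 5 - 5*u)
R(f)² = (5 - 5*1/30)² = (5 - ⅙)² = (29/6)² = 841/36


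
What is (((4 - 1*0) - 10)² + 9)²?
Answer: 2025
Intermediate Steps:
(((4 - 1*0) - 10)² + 9)² = (((4 + 0) - 10)² + 9)² = ((4 - 10)² + 9)² = ((-6)² + 9)² = (36 + 9)² = 45² = 2025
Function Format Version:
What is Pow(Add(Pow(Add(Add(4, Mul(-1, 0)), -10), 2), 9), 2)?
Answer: 2025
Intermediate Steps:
Pow(Add(Pow(Add(Add(4, Mul(-1, 0)), -10), 2), 9), 2) = Pow(Add(Pow(Add(Add(4, 0), -10), 2), 9), 2) = Pow(Add(Pow(Add(4, -10), 2), 9), 2) = Pow(Add(Pow(-6, 2), 9), 2) = Pow(Add(36, 9), 2) = Pow(45, 2) = 2025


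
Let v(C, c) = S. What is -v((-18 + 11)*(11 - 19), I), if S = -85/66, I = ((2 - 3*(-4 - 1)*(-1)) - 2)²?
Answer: 85/66 ≈ 1.2879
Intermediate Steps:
I = 225 (I = ((2 - (-15)*(-1)) - 2)² = ((2 - 3*5) - 2)² = ((2 - 15) - 2)² = (-13 - 2)² = (-15)² = 225)
S = -85/66 (S = -85*1/66 = -85/66 ≈ -1.2879)
v(C, c) = -85/66
-v((-18 + 11)*(11 - 19), I) = -1*(-85/66) = 85/66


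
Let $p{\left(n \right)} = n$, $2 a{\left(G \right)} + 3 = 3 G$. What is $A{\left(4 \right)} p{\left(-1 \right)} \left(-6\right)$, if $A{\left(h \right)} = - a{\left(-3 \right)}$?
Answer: $36$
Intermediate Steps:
$a{\left(G \right)} = - \frac{3}{2} + \frac{3 G}{2}$
$A{\left(h \right)} = 6$ ($A{\left(h \right)} = - (- \frac{3}{2} + \frac{3}{2} \left(-3\right)) = - (- \frac{3}{2} - \frac{9}{2}) = \left(-1\right) \left(-6\right) = 6$)
$A{\left(4 \right)} p{\left(-1 \right)} \left(-6\right) = 6 \left(-1\right) \left(-6\right) = \left(-6\right) \left(-6\right) = 36$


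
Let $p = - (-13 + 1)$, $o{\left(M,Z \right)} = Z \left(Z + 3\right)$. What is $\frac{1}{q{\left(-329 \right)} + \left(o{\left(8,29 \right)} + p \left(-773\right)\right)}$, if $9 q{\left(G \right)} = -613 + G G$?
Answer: $\frac{3}{10832} \approx 0.00027696$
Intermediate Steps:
$o{\left(M,Z \right)} = Z \left(3 + Z\right)$
$q{\left(G \right)} = - \frac{613}{9} + \frac{G^{2}}{9}$ ($q{\left(G \right)} = \frac{-613 + G G}{9} = \frac{-613 + G^{2}}{9} = - \frac{613}{9} + \frac{G^{2}}{9}$)
$p = 12$ ($p = \left(-1\right) \left(-12\right) = 12$)
$\frac{1}{q{\left(-329 \right)} + \left(o{\left(8,29 \right)} + p \left(-773\right)\right)} = \frac{1}{\left(- \frac{613}{9} + \frac{\left(-329\right)^{2}}{9}\right) + \left(29 \left(3 + 29\right) + 12 \left(-773\right)\right)} = \frac{1}{\left(- \frac{613}{9} + \frac{1}{9} \cdot 108241\right) + \left(29 \cdot 32 - 9276\right)} = \frac{1}{\left(- \frac{613}{9} + \frac{108241}{9}\right) + \left(928 - 9276\right)} = \frac{1}{\frac{35876}{3} - 8348} = \frac{1}{\frac{10832}{3}} = \frac{3}{10832}$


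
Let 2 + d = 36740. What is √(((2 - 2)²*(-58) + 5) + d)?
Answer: √36743 ≈ 191.68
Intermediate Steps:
d = 36738 (d = -2 + 36740 = 36738)
√(((2 - 2)²*(-58) + 5) + d) = √(((2 - 2)²*(-58) + 5) + 36738) = √((0²*(-58) + 5) + 36738) = √((0*(-58) + 5) + 36738) = √((0 + 5) + 36738) = √(5 + 36738) = √36743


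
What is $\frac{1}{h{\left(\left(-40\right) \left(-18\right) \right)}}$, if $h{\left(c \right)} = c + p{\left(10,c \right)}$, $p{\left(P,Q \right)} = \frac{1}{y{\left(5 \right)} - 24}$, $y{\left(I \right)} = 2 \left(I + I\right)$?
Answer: $\frac{4}{2879} \approx 0.0013894$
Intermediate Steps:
$y{\left(I \right)} = 4 I$ ($y{\left(I \right)} = 2 \cdot 2 I = 4 I$)
$p{\left(P,Q \right)} = - \frac{1}{4}$ ($p{\left(P,Q \right)} = \frac{1}{4 \cdot 5 - 24} = \frac{1}{20 - 24} = \frac{1}{-4} = - \frac{1}{4}$)
$h{\left(c \right)} = - \frac{1}{4} + c$ ($h{\left(c \right)} = c - \frac{1}{4} = - \frac{1}{4} + c$)
$\frac{1}{h{\left(\left(-40\right) \left(-18\right) \right)}} = \frac{1}{- \frac{1}{4} - -720} = \frac{1}{- \frac{1}{4} + 720} = \frac{1}{\frac{2879}{4}} = \frac{4}{2879}$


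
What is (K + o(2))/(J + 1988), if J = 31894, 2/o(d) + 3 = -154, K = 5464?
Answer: 428923/2659737 ≈ 0.16127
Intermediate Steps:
o(d) = -2/157 (o(d) = 2/(-3 - 154) = 2/(-157) = 2*(-1/157) = -2/157)
(K + o(2))/(J + 1988) = (5464 - 2/157)/(31894 + 1988) = (857846/157)/33882 = (857846/157)*(1/33882) = 428923/2659737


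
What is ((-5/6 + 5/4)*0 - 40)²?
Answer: 1600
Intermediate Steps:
((-5/6 + 5/4)*0 - 40)² = ((-5*⅙ + 5*(¼))*0 - 40)² = ((-⅚ + 5/4)*0 - 40)² = ((5/12)*0 - 40)² = (0 - 40)² = (-40)² = 1600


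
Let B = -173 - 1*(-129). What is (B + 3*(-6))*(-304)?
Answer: 18848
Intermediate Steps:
B = -44 (B = -173 + 129 = -44)
(B + 3*(-6))*(-304) = (-44 + 3*(-6))*(-304) = (-44 - 18)*(-304) = -62*(-304) = 18848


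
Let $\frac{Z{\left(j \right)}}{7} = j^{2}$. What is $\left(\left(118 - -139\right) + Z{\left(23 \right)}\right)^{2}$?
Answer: $15681600$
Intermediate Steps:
$Z{\left(j \right)} = 7 j^{2}$
$\left(\left(118 - -139\right) + Z{\left(23 \right)}\right)^{2} = \left(\left(118 - -139\right) + 7 \cdot 23^{2}\right)^{2} = \left(\left(118 + 139\right) + 7 \cdot 529\right)^{2} = \left(257 + 3703\right)^{2} = 3960^{2} = 15681600$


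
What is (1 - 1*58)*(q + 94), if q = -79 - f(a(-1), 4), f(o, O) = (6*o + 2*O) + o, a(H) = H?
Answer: -798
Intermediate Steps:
f(o, O) = 2*O + 7*o (f(o, O) = (2*O + 6*o) + o = 2*O + 7*o)
q = -80 (q = -79 - (2*4 + 7*(-1)) = -79 - (8 - 7) = -79 - 1*1 = -79 - 1 = -80)
(1 - 1*58)*(q + 94) = (1 - 1*58)*(-80 + 94) = (1 - 58)*14 = -57*14 = -798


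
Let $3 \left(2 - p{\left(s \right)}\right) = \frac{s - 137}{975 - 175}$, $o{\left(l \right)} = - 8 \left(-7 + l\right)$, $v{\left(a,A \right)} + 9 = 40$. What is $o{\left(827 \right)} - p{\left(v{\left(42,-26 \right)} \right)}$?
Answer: $- \frac{7874453}{1200} \approx -6562.0$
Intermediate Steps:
$v{\left(a,A \right)} = 31$ ($v{\left(a,A \right)} = -9 + 40 = 31$)
$o{\left(l \right)} = 56 - 8 l$
$p{\left(s \right)} = \frac{4937}{2400} - \frac{s}{2400}$ ($p{\left(s \right)} = 2 - \frac{\left(s - 137\right) \frac{1}{975 - 175}}{3} = 2 - \frac{\left(-137 + s\right) \frac{1}{800}}{3} = 2 - \frac{- \frac{137}{800} + \frac{s}{800}}{3} = 2 - \left(- \frac{137}{2400} + \frac{s}{2400}\right) = \frac{4937}{2400} - \frac{s}{2400}$)
$o{\left(827 \right)} - p{\left(v{\left(42,-26 \right)} \right)} = \left(56 - 6616\right) - \left(\frac{4937}{2400} - \frac{31}{2400}\right) = -6560 - \frac{2453}{1200} = - \frac{7874453}{1200}$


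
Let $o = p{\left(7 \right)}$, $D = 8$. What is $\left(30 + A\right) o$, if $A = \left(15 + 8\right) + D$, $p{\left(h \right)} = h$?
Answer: $427$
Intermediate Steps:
$o = 7$
$A = 31$ ($A = \left(15 + 8\right) + 8 = 23 + 8 = 31$)
$\left(30 + A\right) o = \left(30 + 31\right) 7 = 61 \cdot 7 = 427$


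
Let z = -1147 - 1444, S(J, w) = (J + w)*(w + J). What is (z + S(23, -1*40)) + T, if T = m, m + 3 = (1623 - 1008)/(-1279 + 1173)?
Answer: -244945/106 ≈ -2310.8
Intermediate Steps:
S(J, w) = (J + w)² (S(J, w) = (J + w)*(J + w) = (J + w)²)
m = -933/106 (m = -3 + (1623 - 1008)/(-1279 + 1173) = -3 + 615/(-106) = -3 + 615*(-1/106) = -3 - 615/106 = -933/106 ≈ -8.8019)
T = -933/106 ≈ -8.8019
z = -2591
(z + S(23, -1*40)) + T = (-2591 + (23 - 1*40)²) - 933/106 = (-2591 + (23 - 40)²) - 933/106 = (-2591 + (-17)²) - 933/106 = (-2591 + 289) - 933/106 = -2302 - 933/106 = -244945/106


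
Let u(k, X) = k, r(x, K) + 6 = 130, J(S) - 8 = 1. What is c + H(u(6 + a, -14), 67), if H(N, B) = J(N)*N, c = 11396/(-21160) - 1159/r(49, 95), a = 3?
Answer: 23324187/327980 ≈ 71.115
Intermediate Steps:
J(S) = 9 (J(S) = 8 + 1 = 9)
r(x, K) = 124 (r(x, K) = -6 + 130 = 124)
c = -3242193/327980 (c = 11396/(-21160) - 1159/124 = 11396*(-1/21160) - 1159*1/124 = -2849/5290 - 1159/124 = -3242193/327980 ≈ -9.8853)
H(N, B) = 9*N
c + H(u(6 + a, -14), 67) = -3242193/327980 + 9*(6 + 3) = -3242193/327980 + 9*9 = -3242193/327980 + 81 = 23324187/327980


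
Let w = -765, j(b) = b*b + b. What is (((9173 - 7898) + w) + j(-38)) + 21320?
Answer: 23236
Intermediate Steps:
j(b) = b + b² (j(b) = b² + b = b + b²)
(((9173 - 7898) + w) + j(-38)) + 21320 = (((9173 - 7898) - 765) - 38*(1 - 38)) + 21320 = ((1275 - 765) - 38*(-37)) + 21320 = (510 + 1406) + 21320 = 1916 + 21320 = 23236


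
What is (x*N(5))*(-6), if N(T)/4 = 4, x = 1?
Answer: -96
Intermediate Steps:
N(T) = 16 (N(T) = 4*4 = 16)
(x*N(5))*(-6) = (1*16)*(-6) = 16*(-6) = -96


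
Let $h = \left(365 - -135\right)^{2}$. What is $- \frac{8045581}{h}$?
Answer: $- \frac{8045581}{250000} \approx -32.182$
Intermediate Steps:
$h = 250000$ ($h = \left(365 + \left(140 - 5\right)\right)^{2} = \left(365 + 135\right)^{2} = 500^{2} = 250000$)
$- \frac{8045581}{h} = - \frac{8045581}{250000}$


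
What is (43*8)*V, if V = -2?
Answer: -688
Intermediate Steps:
(43*8)*V = (43*8)*(-2) = 344*(-2) = -688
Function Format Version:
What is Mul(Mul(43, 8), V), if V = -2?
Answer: -688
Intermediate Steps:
Mul(Mul(43, 8), V) = Mul(Mul(43, 8), -2) = Mul(344, -2) = -688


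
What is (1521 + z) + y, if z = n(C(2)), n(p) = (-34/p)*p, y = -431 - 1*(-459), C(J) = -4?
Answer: 1515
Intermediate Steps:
y = 28 (y = -431 + 459 = 28)
n(p) = -34
z = -34
(1521 + z) + y = (1521 - 34) + 28 = 1487 + 28 = 1515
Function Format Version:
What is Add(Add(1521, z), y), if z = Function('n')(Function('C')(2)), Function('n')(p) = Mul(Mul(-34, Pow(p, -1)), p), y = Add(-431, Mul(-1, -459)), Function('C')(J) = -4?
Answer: 1515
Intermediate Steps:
y = 28 (y = Add(-431, 459) = 28)
Function('n')(p) = -34
z = -34
Add(Add(1521, z), y) = Add(Add(1521, -34), 28) = Add(1487, 28) = 1515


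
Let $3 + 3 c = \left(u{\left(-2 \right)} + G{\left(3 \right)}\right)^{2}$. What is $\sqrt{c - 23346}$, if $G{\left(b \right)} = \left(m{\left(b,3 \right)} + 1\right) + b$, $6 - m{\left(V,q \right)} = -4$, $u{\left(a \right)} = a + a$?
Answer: $\frac{i \sqrt{209823}}{3} \approx 152.69 i$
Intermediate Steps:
$u{\left(a \right)} = 2 a$
$m{\left(V,q \right)} = 10$ ($m{\left(V,q \right)} = 6 - -4 = 6 + 4 = 10$)
$G{\left(b \right)} = 11 + b$ ($G{\left(b \right)} = \left(10 + 1\right) + b = 11 + b$)
$c = \frac{97}{3}$ ($c = -1 + \frac{\left(2 \left(-2\right) + \left(11 + 3\right)\right)^{2}}{3} = -1 + \frac{\left(-4 + 14\right)^{2}}{3} = -1 + \frac{10^{2}}{3} = -1 + \frac{1}{3} \cdot 100 = -1 + \frac{100}{3} = \frac{97}{3} \approx 32.333$)
$\sqrt{c - 23346} = \sqrt{\frac{97}{3} - 23346} = \sqrt{- \frac{69941}{3}} = \frac{i \sqrt{209823}}{3}$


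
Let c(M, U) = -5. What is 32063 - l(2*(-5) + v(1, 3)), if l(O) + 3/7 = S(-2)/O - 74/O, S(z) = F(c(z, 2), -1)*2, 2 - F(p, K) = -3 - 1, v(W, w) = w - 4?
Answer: 2468450/77 ≈ 32058.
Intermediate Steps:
v(W, w) = -4 + w
F(p, K) = 6 (F(p, K) = 2 - (-3 - 1) = 2 - 1*(-4) = 2 + 4 = 6)
S(z) = 12 (S(z) = 6*2 = 12)
l(O) = -3/7 - 62/O (l(O) = -3/7 + (12/O - 74/O) = -3/7 - 62/O)
32063 - l(2*(-5) + v(1, 3)) = 32063 - (-3/7 - 62/(2*(-5) + (-4 + 3))) = 32063 - (-3/7 - 62/(-10 - 1)) = 32063 - (-3/7 - 62/(-11)) = 32063 - (-3/7 - 62*(-1/11)) = 32063 - (-3/7 + 62/11) = 32063 - 1*401/77 = 32063 - 401/77 = 2468450/77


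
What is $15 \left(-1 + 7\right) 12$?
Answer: $1080$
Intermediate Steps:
$15 \left(-1 + 7\right) 12 = 15 \cdot 6 \cdot 12 = 90 \cdot 12 = 1080$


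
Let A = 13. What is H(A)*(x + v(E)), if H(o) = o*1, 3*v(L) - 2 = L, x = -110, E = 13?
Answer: -1365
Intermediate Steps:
v(L) = ⅔ + L/3
H(o) = o
H(A)*(x + v(E)) = 13*(-110 + (⅔ + (⅓)*13)) = 13*(-110 + (⅔ + 13/3)) = 13*(-110 + 5) = 13*(-105) = -1365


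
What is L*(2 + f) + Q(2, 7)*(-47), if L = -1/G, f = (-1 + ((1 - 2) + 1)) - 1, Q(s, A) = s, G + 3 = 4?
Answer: -94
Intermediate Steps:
G = 1 (G = -3 + 4 = 1)
f = -2 (f = (-1 + (-1 + 1)) - 1 = (-1 + 0) - 1 = -1 - 1 = -2)
L = -1 (L = -1/1 = -1*1 = -1)
L*(2 + f) + Q(2, 7)*(-47) = -(2 - 2) + 2*(-47) = -1*0 - 94 = 0 - 94 = -94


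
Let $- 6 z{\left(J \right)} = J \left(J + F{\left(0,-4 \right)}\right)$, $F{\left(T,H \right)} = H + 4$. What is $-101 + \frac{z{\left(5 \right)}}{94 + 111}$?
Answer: $- \frac{24851}{246} \approx -101.02$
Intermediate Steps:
$F{\left(T,H \right)} = 4 + H$
$z{\left(J \right)} = - \frac{J^{2}}{6}$ ($z{\left(J \right)} = - \frac{J \left(J + \left(4 - 4\right)\right)}{6} = - \frac{J \left(J + 0\right)}{6} = - \frac{J J}{6} = - \frac{J^{2}}{6}$)
$-101 + \frac{z{\left(5 \right)}}{94 + 111} = -101 + \frac{\left(- \frac{1}{6}\right) 5^{2}}{94 + 111} = -101 + \frac{\left(- \frac{1}{6}\right) 25}{205} = -101 + \frac{1}{205} \left(- \frac{25}{6}\right) = -101 - \frac{5}{246} = - \frac{24851}{246}$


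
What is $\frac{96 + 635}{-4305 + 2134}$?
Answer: $- \frac{731}{2171} \approx -0.33671$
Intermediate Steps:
$\frac{96 + 635}{-4305 + 2134} = \frac{731}{-2171} = 731 \left(- \frac{1}{2171}\right) = - \frac{731}{2171}$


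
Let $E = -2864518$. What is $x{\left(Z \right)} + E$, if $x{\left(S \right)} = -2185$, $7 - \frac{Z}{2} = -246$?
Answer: $-2866703$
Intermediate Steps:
$Z = 506$ ($Z = 14 - -492 = 14 + 492 = 506$)
$x{\left(Z \right)} + E = -2185 - 2864518 = -2866703$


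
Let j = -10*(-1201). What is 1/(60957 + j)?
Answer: 1/72967 ≈ 1.3705e-5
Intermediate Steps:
j = 12010
1/(60957 + j) = 1/(60957 + 12010) = 1/72967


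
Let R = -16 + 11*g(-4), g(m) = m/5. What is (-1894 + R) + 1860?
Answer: -294/5 ≈ -58.800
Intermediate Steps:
g(m) = m/5 (g(m) = m*(1/5) = m/5)
R = -124/5 (R = -16 + 11*((1/5)*(-4)) = -16 + 11*(-4/5) = -16 - 44/5 = -124/5 ≈ -24.800)
(-1894 + R) + 1860 = (-1894 - 124/5) + 1860 = -9594/5 + 1860 = -294/5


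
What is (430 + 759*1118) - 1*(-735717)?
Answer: 1584709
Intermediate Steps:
(430 + 759*1118) - 1*(-735717) = (430 + 848562) + 735717 = 848992 + 735717 = 1584709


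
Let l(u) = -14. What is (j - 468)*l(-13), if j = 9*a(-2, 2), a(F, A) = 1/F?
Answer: 6615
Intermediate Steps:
j = -9/2 (j = 9/(-2) = 9*(-½) = -9/2 ≈ -4.5000)
(j - 468)*l(-13) = (-9/2 - 468)*(-14) = -945/2*(-14) = 6615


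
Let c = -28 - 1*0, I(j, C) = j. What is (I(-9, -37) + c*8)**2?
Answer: 54289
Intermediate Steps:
c = -28 (c = -28 + 0 = -28)
(I(-9, -37) + c*8)**2 = (-9 - 28*8)**2 = (-9 - 224)**2 = (-233)**2 = 54289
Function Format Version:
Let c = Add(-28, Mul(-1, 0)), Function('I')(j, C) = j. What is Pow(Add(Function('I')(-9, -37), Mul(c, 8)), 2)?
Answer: 54289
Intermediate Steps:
c = -28 (c = Add(-28, 0) = -28)
Pow(Add(Function('I')(-9, -37), Mul(c, 8)), 2) = Pow(Add(-9, Mul(-28, 8)), 2) = Pow(Add(-9, -224), 2) = Pow(-233, 2) = 54289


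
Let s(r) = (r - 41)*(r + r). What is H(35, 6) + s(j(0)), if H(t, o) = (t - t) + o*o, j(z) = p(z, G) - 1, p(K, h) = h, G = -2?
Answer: 300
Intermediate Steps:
j(z) = -3 (j(z) = -2 - 1 = -3)
s(r) = 2*r*(-41 + r) (s(r) = (-41 + r)*(2*r) = 2*r*(-41 + r))
H(t, o) = o**2 (H(t, o) = 0 + o**2 = o**2)
H(35, 6) + s(j(0)) = 6**2 + 2*(-3)*(-41 - 3) = 36 + 2*(-3)*(-44) = 36 + 264 = 300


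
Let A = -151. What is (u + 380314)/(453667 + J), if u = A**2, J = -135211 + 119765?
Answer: 403115/438221 ≈ 0.91989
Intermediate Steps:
J = -15446
u = 22801 (u = (-151)**2 = 22801)
(u + 380314)/(453667 + J) = (22801 + 380314)/(453667 - 15446) = 403115/438221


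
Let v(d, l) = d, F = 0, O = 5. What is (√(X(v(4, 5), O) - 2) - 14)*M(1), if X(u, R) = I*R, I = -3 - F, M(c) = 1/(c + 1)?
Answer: -7 + I*√17/2 ≈ -7.0 + 2.0616*I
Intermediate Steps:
M(c) = 1/(1 + c)
I = -3 (I = -3 - 1*0 = -3 + 0 = -3)
X(u, R) = -3*R
(√(X(v(4, 5), O) - 2) - 14)*M(1) = (√(-3*5 - 2) - 14)/(1 + 1) = (√(-15 - 2) - 14)/2 = (√(-17) - 14)*(½) = (I*√17 - 14)*(½) = (-14 + I*√17)*(½) = -7 + I*√17/2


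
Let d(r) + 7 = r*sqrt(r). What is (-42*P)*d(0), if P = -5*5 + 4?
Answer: -6174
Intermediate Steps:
d(r) = -7 + r**(3/2) (d(r) = -7 + r*sqrt(r) = -7 + r**(3/2))
P = -21 (P = -25 + 4 = -21)
(-42*P)*d(0) = (-42*(-21))*(-7 + 0**(3/2)) = 882*(-7 + 0) = 882*(-7) = -6174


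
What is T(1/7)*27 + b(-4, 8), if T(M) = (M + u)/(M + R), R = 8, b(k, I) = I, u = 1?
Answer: 224/19 ≈ 11.789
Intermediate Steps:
T(M) = (1 + M)/(8 + M) (T(M) = (M + 1)/(M + 8) = (1 + M)/(8 + M))
T(1/7)*27 + b(-4, 8) = ((1 + 1/7)/(8 + 1/7))*27 + 8 = ((1 + 1*(⅐))/(8 + 1*(⅐)))*27 + 8 = ((1 + ⅐)/(8 + ⅐))*27 + 8 = ((8/7)/(57/7))*27 + 8 = ((7/57)*(8/7))*27 + 8 = (8/57)*27 + 8 = 72/19 + 8 = 224/19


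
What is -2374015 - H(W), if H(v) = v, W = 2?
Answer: -2374017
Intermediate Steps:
-2374015 - H(W) = -2374015 - 1*2 = -2374015 - 2 = -2374017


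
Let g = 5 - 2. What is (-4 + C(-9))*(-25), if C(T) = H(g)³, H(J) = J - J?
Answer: 100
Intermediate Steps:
g = 3
H(J) = 0
C(T) = 0 (C(T) = 0³ = 0)
(-4 + C(-9))*(-25) = (-4 + 0)*(-25) = -4*(-25) = 100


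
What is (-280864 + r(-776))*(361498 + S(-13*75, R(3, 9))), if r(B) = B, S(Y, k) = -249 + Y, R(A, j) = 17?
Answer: -101467569360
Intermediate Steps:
(-280864 + r(-776))*(361498 + S(-13*75, R(3, 9))) = (-280864 - 776)*(361498 + (-249 - 13*75)) = -281640*(361498 + (-249 - 975)) = -281640*(361498 - 1224) = -281640*360274 = -101467569360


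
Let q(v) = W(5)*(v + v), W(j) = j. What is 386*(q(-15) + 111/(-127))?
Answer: -7396146/127 ≈ -58237.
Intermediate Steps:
q(v) = 10*v (q(v) = 5*(v + v) = 5*(2*v) = 10*v)
386*(q(-15) + 111/(-127)) = 386*(10*(-15) + 111/(-127)) = 386*(-150 + 111*(-1/127)) = 386*(-150 - 111/127) = 386*(-19161/127) = -7396146/127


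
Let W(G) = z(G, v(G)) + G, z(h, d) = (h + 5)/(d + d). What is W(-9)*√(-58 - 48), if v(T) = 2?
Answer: -10*I*√106 ≈ -102.96*I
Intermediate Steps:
z(h, d) = (5 + h)/(2*d) (z(h, d) = (5 + h)/((2*d)) = (5 + h)*(1/(2*d)) = (5 + h)/(2*d))
W(G) = 5/4 + 5*G/4 (W(G) = (½)*(5 + G)/2 + G = (½)*(½)*(5 + G) + G = (5/4 + G/4) + G = 5/4 + 5*G/4)
W(-9)*√(-58 - 48) = (5/4 + (5/4)*(-9))*√(-58 - 48) = (5/4 - 45/4)*√(-106) = -10*I*√106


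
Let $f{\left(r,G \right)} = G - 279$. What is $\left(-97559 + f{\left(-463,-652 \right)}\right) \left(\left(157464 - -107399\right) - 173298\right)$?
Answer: $-9018236850$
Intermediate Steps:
$f{\left(r,G \right)} = -279 + G$ ($f{\left(r,G \right)} = G - 279 = -279 + G$)
$\left(-97559 + f{\left(-463,-652 \right)}\right) \left(\left(157464 - -107399\right) - 173298\right) = \left(-97559 - 931\right) \left(\left(157464 - -107399\right) - 173298\right) = \left(-97559 - 931\right) \left(\left(157464 + 107399\right) - 173298\right) = - 98490 \left(264863 - 173298\right) = \left(-98490\right) 91565 = -9018236850$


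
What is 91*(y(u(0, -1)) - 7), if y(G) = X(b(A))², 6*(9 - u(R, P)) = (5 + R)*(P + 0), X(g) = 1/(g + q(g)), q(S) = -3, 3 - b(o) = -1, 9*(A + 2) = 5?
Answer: -546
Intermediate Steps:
A = -13/9 (A = -2 + (⅑)*5 = -2 + 5/9 = -13/9 ≈ -1.4444)
b(o) = 4 (b(o) = 3 - 1*(-1) = 3 + 1 = 4)
X(g) = 1/(-3 + g) (X(g) = 1/(g - 3) = 1/(-3 + g))
u(R, P) = 9 - P*(5 + R)/6 (u(R, P) = 9 - (5 + R)*(P + 0)/6 = 9 - (5 + R)*P/6 = 9 - P*(5 + R)/6)
y(G) = 1 (y(G) = (1/(-3 + 4))² = (1/1)² = 1² = 1)
91*(y(u(0, -1)) - 7) = 91*(1 - 7) = 91*(-6) = -546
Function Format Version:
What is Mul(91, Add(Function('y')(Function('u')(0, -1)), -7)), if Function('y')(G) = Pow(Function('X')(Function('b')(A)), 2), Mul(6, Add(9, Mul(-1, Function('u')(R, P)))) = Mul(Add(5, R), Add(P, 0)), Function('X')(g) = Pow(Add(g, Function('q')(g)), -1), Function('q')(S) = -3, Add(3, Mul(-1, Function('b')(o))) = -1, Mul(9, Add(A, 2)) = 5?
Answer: -546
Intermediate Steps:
A = Rational(-13, 9) (A = Add(-2, Mul(Rational(1, 9), 5)) = Add(-2, Rational(5, 9)) = Rational(-13, 9) ≈ -1.4444)
Function('b')(o) = 4 (Function('b')(o) = Add(3, Mul(-1, -1)) = Add(3, 1) = 4)
Function('X')(g) = Pow(Add(-3, g), -1) (Function('X')(g) = Pow(Add(g, -3), -1) = Pow(Add(-3, g), -1))
Function('u')(R, P) = Add(9, Mul(Rational(-1, 6), P, Add(5, R))) (Function('u')(R, P) = Add(9, Mul(Rational(-1, 6), Mul(Add(5, R), Add(P, 0)))) = Add(9, Mul(Rational(-1, 6), Mul(Add(5, R), P))) = Add(9, Mul(Rational(-1, 6), Mul(P, Add(5, R)))) = Add(9, Mul(Rational(-1, 6), P, Add(5, R))))
Function('y')(G) = 1 (Function('y')(G) = Pow(Pow(Add(-3, 4), -1), 2) = Pow(Pow(1, -1), 2) = Pow(1, 2) = 1)
Mul(91, Add(Function('y')(Function('u')(0, -1)), -7)) = Mul(91, Add(1, -7)) = Mul(91, -6) = -546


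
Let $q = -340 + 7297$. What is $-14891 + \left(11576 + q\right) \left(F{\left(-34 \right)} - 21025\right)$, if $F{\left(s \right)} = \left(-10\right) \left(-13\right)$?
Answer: $-387261926$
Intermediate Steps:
$q = 6957$
$F{\left(s \right)} = 130$
$-14891 + \left(11576 + q\right) \left(F{\left(-34 \right)} - 21025\right) = -14891 + \left(11576 + 6957\right) \left(130 - 21025\right) = -14891 + 18533 \left(-20895\right) = -14891 - 387247035 = -387261926$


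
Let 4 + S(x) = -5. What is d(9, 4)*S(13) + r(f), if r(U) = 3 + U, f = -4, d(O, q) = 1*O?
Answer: -82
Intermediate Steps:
d(O, q) = O
S(x) = -9 (S(x) = -4 - 5 = -9)
d(9, 4)*S(13) + r(f) = 9*(-9) + (3 - 4) = -81 - 1 = -82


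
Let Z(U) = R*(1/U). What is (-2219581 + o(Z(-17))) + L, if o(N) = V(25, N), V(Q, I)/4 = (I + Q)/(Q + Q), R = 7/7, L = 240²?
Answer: -918841077/425 ≈ -2.1620e+6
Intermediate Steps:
L = 57600
R = 1 (R = 7*(⅐) = 1)
Z(U) = 1/U (Z(U) = 1*(1/U) = 1/U)
V(Q, I) = 2*(I + Q)/Q (V(Q, I) = 4*((I + Q)/(Q + Q)) = 4*((I + Q)/((2*Q))) = 4*((I + Q)*(1/(2*Q))) = 4*((I + Q)/(2*Q)) = 2*(I + Q)/Q)
o(N) = 2 + 2*N/25
(-2219581 + o(Z(-17))) + L = (-2219581 + (2 + (2/25)/(-17))) + 57600 = (-2219581 + (2 + (2/25)*(-1/17))) + 57600 = (-2219581 + (2 - 2/425)) + 57600 = (-2219581 + 848/425) + 57600 = -943321077/425 + 57600 = -918841077/425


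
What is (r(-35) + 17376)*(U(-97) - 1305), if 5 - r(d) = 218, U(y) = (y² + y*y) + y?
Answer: 298910808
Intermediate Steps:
U(y) = y + 2*y² (U(y) = (y² + y²) + y = 2*y² + y = y + 2*y²)
r(d) = -213 (r(d) = 5 - 1*218 = 5 - 218 = -213)
(r(-35) + 17376)*(U(-97) - 1305) = (-213 + 17376)*(-97*(1 + 2*(-97)) - 1305) = 17163*(-97*(1 - 194) - 1305) = 17163*(-97*(-193) - 1305) = 17163*(18721 - 1305) = 17163*17416 = 298910808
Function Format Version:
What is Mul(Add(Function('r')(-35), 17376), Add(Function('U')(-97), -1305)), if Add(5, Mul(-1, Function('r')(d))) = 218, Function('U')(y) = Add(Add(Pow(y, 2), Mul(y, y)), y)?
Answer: 298910808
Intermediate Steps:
Function('U')(y) = Add(y, Mul(2, Pow(y, 2))) (Function('U')(y) = Add(Add(Pow(y, 2), Pow(y, 2)), y) = Add(Mul(2, Pow(y, 2)), y) = Add(y, Mul(2, Pow(y, 2))))
Function('r')(d) = -213 (Function('r')(d) = Add(5, Mul(-1, 218)) = Add(5, -218) = -213)
Mul(Add(Function('r')(-35), 17376), Add(Function('U')(-97), -1305)) = Mul(Add(-213, 17376), Add(Mul(-97, Add(1, Mul(2, -97))), -1305)) = Mul(17163, Add(Mul(-97, Add(1, -194)), -1305)) = Mul(17163, Add(Mul(-97, -193), -1305)) = Mul(17163, Add(18721, -1305)) = Mul(17163, 17416) = 298910808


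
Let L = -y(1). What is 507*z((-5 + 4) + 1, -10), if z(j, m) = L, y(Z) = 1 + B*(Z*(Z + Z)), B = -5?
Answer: 4563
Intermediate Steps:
y(Z) = 1 - 10*Z² (y(Z) = 1 - 5*Z*(Z + Z) = 1 - 5*Z*2*Z = 1 - 10*Z²)
L = 9 (L = -(1 - 10*1²) = -(1 - 10*1) = -(1 - 10) = -1*(-9) = 9)
z(j, m) = 9
507*z((-5 + 4) + 1, -10) = 507*9 = 4563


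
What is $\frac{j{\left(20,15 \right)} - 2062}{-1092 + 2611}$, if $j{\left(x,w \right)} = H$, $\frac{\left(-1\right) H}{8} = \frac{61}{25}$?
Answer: $- \frac{1062}{775} \approx -1.3703$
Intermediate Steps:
$H = - \frac{488}{25}$ ($H = - 8 \cdot \frac{61}{25} = - 8 \cdot 61 \cdot \frac{1}{25} = \left(-8\right) \frac{61}{25} = - \frac{488}{25} \approx -19.52$)
$j{\left(x,w \right)} = - \frac{488}{25}$
$\frac{j{\left(20,15 \right)} - 2062}{-1092 + 2611} = \frac{- \frac{488}{25} - 2062}{-1092 + 2611} = - \frac{52038}{25 \cdot 1519} = \left(- \frac{52038}{25}\right) \frac{1}{1519} = - \frac{1062}{775}$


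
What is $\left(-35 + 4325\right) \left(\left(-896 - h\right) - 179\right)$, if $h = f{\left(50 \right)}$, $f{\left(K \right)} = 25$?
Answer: $-4719000$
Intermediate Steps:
$h = 25$
$\left(-35 + 4325\right) \left(\left(-896 - h\right) - 179\right) = \left(-35 + 4325\right) \left(\left(-896 - 25\right) - 179\right) = 4290 \left(\left(-896 - 25\right) - 179\right) = 4290 \left(-921 - 179\right) = 4290 \left(-1100\right) = -4719000$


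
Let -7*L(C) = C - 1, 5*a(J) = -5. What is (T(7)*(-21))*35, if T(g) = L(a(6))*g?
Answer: -1470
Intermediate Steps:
a(J) = -1 (a(J) = (⅕)*(-5) = -1)
L(C) = ⅐ - C/7 (L(C) = -(C - 1)/7 = -(-1 + C)/7 = ⅐ - C/7)
T(g) = 2*g/7 (T(g) = (⅐ - ⅐*(-1))*g = (⅐ + ⅐)*g = 2*g/7)
(T(7)*(-21))*35 = (((2/7)*7)*(-21))*35 = (2*(-21))*35 = -42*35 = -1470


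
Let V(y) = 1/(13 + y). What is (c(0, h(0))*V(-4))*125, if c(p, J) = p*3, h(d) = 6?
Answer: 0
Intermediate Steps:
c(p, J) = 3*p
(c(0, h(0))*V(-4))*125 = ((3*0)/(13 - 4))*125 = (0/9)*125 = (0*(⅑))*125 = 0*125 = 0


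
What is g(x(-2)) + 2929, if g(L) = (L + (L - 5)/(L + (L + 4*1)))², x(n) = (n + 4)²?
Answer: 423985/144 ≈ 2944.3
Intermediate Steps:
x(n) = (4 + n)²
g(L) = (L + (-5 + L)/(4 + 2*L))² (g(L) = (L + (-5 + L)/(L + (L + 4)))² = (L + (-5 + L)/(L + (4 + L)))² = (L + (-5 + L)/(4 + 2*L))²)
g(x(-2)) + 2929 = (-5 + 2*((4 - 2)²)² + 5*(4 - 2)²)²/(4*(2 + (4 - 2)²)²) + 2929 = (-5 + 2*(2²)² + 5*2²)²/(4*(2 + 2²)²) + 2929 = (-5 + 2*4² + 5*4)²/(4*(2 + 4)²) + 2929 = (¼)*(-5 + 2*16 + 20)²/6² + 2929 = (¼)*(1/36)*(-5 + 32 + 20)² + 2929 = (¼)*(1/36)*47² + 2929 = (¼)*(1/36)*2209 + 2929 = 2209/144 + 2929 = 423985/144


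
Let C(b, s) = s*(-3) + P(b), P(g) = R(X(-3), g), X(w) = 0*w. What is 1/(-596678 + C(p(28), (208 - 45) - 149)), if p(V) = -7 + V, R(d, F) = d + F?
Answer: -1/596699 ≈ -1.6759e-6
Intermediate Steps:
X(w) = 0
R(d, F) = F + d
P(g) = g (P(g) = g + 0 = g)
C(b, s) = b - 3*s (C(b, s) = s*(-3) + b = -3*s + b = b - 3*s)
1/(-596678 + C(p(28), (208 - 45) - 149)) = 1/(-596678 + ((-7 + 28) - 3*((208 - 45) - 149))) = 1/(-596678 + (21 - 3*(163 - 149))) = 1/(-596678 + (21 - 3*14)) = 1/(-596678 + (21 - 42)) = 1/(-596678 - 21) = 1/(-596699) = -1/596699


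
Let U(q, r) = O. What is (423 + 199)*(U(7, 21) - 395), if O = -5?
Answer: -248800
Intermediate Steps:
U(q, r) = -5
(423 + 199)*(U(7, 21) - 395) = (423 + 199)*(-5 - 395) = 622*(-400) = -248800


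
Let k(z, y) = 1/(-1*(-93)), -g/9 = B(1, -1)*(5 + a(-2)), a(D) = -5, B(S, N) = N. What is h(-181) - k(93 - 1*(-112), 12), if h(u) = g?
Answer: -1/93 ≈ -0.010753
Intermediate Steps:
g = 0 (g = -(-9)*(5 - 5) = -(-9)*0 = -9*0 = 0)
h(u) = 0
k(z, y) = 1/93
h(-181) - k(93 - 1*(-112), 12) = 0 - 1*1/93 = 0 - 1/93 = -1/93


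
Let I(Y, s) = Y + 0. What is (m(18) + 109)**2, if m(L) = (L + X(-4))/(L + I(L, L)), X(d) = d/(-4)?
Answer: 15547249/1296 ≈ 11996.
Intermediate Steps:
X(d) = -d/4 (X(d) = d*(-1/4) = -d/4)
I(Y, s) = Y
m(L) = (1 + L)/(2*L) (m(L) = (L - 1/4*(-4))/(L + L) = (L + 1)/((2*L)) = (1 + L)*(1/(2*L)) = (1 + L)/(2*L))
(m(18) + 109)**2 = ((1/2)*(1 + 18)/18 + 109)**2 = ((1/2)*(1/18)*19 + 109)**2 = (19/36 + 109)**2 = (3943/36)**2 = 15547249/1296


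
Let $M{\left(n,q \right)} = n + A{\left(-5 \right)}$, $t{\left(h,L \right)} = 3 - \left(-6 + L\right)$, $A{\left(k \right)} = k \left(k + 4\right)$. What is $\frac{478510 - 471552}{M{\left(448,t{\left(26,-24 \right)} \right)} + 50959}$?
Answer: $\frac{3479}{25706} \approx 0.13534$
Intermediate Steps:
$A{\left(k \right)} = k \left(4 + k\right)$
$t{\left(h,L \right)} = 9 - L$
$M{\left(n,q \right)} = 5 + n$ ($M{\left(n,q \right)} = n - 5 \left(4 - 5\right) = n - -5 = n + 5 = 5 + n$)
$\frac{478510 - 471552}{M{\left(448,t{\left(26,-24 \right)} \right)} + 50959} = \frac{478510 - 471552}{\left(5 + 448\right) + 50959} = \frac{6958}{453 + 50959} = \frac{6958}{51412} = 6958 \cdot \frac{1}{51412} = \frac{3479}{25706}$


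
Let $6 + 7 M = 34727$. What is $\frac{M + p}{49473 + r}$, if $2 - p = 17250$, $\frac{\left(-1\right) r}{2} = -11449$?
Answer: $- \frac{86015}{506597} \approx -0.16979$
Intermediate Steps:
$r = 22898$ ($r = \left(-2\right) \left(-11449\right) = 22898$)
$M = \frac{34721}{7}$ ($M = - \frac{6}{7} + \frac{1}{7} \cdot 34727 = - \frac{6}{7} + 4961 = \frac{34721}{7} \approx 4960.1$)
$p = -17248$ ($p = 2 - 17250 = -17248$)
$\frac{M + p}{49473 + r} = \frac{\frac{34721}{7} - 17248}{49473 + 22898} = - \frac{86015}{7 \cdot 72371} = \left(- \frac{86015}{7}\right) \frac{1}{72371} = - \frac{86015}{506597}$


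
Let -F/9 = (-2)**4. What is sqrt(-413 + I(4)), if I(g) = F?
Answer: I*sqrt(557) ≈ 23.601*I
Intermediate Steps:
F = -144 (F = -9*(-2)**4 = -9*16 = -144)
I(g) = -144
sqrt(-413 + I(4)) = sqrt(-413 - 144) = sqrt(-557) = I*sqrt(557)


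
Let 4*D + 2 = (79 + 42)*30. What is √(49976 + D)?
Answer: √50883 ≈ 225.57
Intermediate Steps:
D = 907 (D = -½ + ((79 + 42)*30)/4 = -½ + (121*30)/4 = -½ + (¼)*3630 = -½ + 1815/2 = 907)
√(49976 + D) = √(49976 + 907) = √50883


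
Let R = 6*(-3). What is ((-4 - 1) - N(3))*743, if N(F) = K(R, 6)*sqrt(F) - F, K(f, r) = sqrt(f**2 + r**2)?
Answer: -1486 - 4458*sqrt(30) ≈ -25903.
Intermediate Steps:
R = -18
N(F) = -F + 6*sqrt(10)*sqrt(F) (N(F) = sqrt((-18)**2 + 6**2)*sqrt(F) - F = sqrt(324 + 36)*sqrt(F) - F = sqrt(360)*sqrt(F) - F = (6*sqrt(10))*sqrt(F) - F = 6*sqrt(10)*sqrt(F) - F = -F + 6*sqrt(10)*sqrt(F))
((-4 - 1) - N(3))*743 = ((-4 - 1) - (-1*3 + 6*sqrt(10)*sqrt(3)))*743 = (-5 - (-3 + 6*sqrt(30)))*743 = (-5 + (3 - 6*sqrt(30)))*743 = (-2 - 6*sqrt(30))*743 = -1486 - 4458*sqrt(30)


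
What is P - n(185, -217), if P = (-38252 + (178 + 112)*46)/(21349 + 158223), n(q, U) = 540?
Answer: -24248448/44893 ≈ -540.14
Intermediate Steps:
P = -6228/44893 (P = (-38252 + 290*46)/179572 = (-38252 + 13340)*(1/179572) = -24912*1/179572 = -6228/44893 ≈ -0.13873)
P - n(185, -217) = -6228/44893 - 1*540 = -6228/44893 - 540 = -24248448/44893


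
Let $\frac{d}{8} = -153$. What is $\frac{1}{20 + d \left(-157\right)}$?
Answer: $\frac{1}{192188} \approx 5.2032 \cdot 10^{-6}$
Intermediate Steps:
$d = -1224$ ($d = 8 \left(-153\right) = -1224$)
$\frac{1}{20 + d \left(-157\right)} = \frac{1}{20 - -192168} = \frac{1}{20 + 192168} = \frac{1}{192188}$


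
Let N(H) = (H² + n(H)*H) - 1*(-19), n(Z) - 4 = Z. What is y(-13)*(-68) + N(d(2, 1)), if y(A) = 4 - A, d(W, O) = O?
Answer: -1131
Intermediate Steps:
n(Z) = 4 + Z
N(H) = 19 + H² + H*(4 + H) (N(H) = (H² + (4 + H)*H) - 1*(-19) = (H² + H*(4 + H)) + 19 = 19 + H² + H*(4 + H))
y(-13)*(-68) + N(d(2, 1)) = (4 - 1*(-13))*(-68) + (19 + 1² + 1*(4 + 1)) = (4 + 13)*(-68) + (19 + 1 + 1*5) = 17*(-68) + (19 + 1 + 5) = -1156 + 25 = -1131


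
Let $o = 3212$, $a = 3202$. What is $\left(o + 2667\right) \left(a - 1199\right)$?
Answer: $11775637$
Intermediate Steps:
$\left(o + 2667\right) \left(a - 1199\right) = \left(3212 + 2667\right) \left(3202 - 1199\right) = 5879 \cdot 2003 = 11775637$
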